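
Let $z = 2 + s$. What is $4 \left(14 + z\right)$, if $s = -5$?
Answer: $44$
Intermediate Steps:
$z = -3$ ($z = 2 - 5 = -3$)
$4 \left(14 + z\right) = 4 \left(14 - 3\right) = 4 \cdot 11 = 44$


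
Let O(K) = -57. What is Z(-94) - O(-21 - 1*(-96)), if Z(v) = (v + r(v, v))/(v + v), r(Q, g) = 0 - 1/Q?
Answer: 1016139/17672 ≈ 57.500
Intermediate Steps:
r(Q, g) = -1/Q
Z(v) = (v - 1/v)/(2*v) (Z(v) = (v - 1/v)/(v + v) = (v - 1/v)/((2*v)) = (v - 1/v)*(1/(2*v)) = (v - 1/v)/(2*v))
Z(-94) - O(-21 - 1*(-96)) = (½)*(-1 + (-94)²)/(-94)² - 1*(-57) = (½)*(1/8836)*(-1 + 8836) + 57 = (½)*(1/8836)*8835 + 57 = 8835/17672 + 57 = 1016139/17672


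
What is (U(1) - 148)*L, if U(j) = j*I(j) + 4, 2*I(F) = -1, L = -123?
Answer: 35547/2 ≈ 17774.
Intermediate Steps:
I(F) = -½ (I(F) = (½)*(-1) = -½)
U(j) = 4 - j/2 (U(j) = j*(-½) + 4 = -j/2 + 4 = 4 - j/2)
(U(1) - 148)*L = ((4 - ½*1) - 148)*(-123) = ((4 - ½) - 148)*(-123) = (7/2 - 148)*(-123) = -289/2*(-123) = 35547/2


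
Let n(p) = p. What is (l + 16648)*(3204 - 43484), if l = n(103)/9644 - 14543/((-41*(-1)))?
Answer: -64875343842610/98851 ≈ -6.5629e+8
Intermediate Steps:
l = -140248469/395404 (l = 103/9644 - 14543/((-41*(-1))) = 103*(1/9644) - 14543/41 = 103/9644 - 14543*1/41 = 103/9644 - 14543/41 = -140248469/395404 ≈ -354.70)
(l + 16648)*(3204 - 43484) = (-140248469/395404 + 16648)*(3204 - 43484) = (6442437323/395404)*(-40280) = -64875343842610/98851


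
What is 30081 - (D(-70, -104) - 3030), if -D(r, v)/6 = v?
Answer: 32487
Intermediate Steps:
D(r, v) = -6*v
30081 - (D(-70, -104) - 3030) = 30081 - (-6*(-104) - 3030) = 30081 - (624 - 3030) = 30081 - 1*(-2406) = 30081 + 2406 = 32487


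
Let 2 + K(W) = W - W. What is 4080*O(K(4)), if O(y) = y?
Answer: -8160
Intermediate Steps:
K(W) = -2 (K(W) = -2 + (W - W) = -2 + 0 = -2)
4080*O(K(4)) = 4080*(-2) = -8160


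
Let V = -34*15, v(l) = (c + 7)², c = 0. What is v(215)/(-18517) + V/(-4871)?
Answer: 9204991/90196307 ≈ 0.10206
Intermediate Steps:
v(l) = 49 (v(l) = (0 + 7)² = 7² = 49)
V = -510
v(215)/(-18517) + V/(-4871) = 49/(-18517) - 510/(-4871) = 49*(-1/18517) - 510*(-1/4871) = -49/18517 + 510/4871 = 9204991/90196307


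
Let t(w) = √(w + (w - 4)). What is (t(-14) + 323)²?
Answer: 104297 + 2584*I*√2 ≈ 1.043e+5 + 3654.3*I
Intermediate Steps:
t(w) = √(-4 + 2*w) (t(w) = √(w + (-4 + w)) = √(-4 + 2*w))
(t(-14) + 323)² = (√(-4 + 2*(-14)) + 323)² = (√(-4 - 28) + 323)² = (√(-32) + 323)² = (4*I*√2 + 323)² = (323 + 4*I*√2)²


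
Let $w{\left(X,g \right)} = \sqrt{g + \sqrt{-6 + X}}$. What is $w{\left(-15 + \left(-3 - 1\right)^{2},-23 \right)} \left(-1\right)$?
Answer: $- \sqrt{-23 + i \sqrt{5}} \approx -0.23285 - 4.8015 i$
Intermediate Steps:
$w{\left(-15 + \left(-3 - 1\right)^{2},-23 \right)} \left(-1\right) = \sqrt{-23 + \sqrt{-6 - \left(15 - \left(-3 - 1\right)^{2}\right)}} \left(-1\right) = \sqrt{-23 + \sqrt{-6 - \left(15 - \left(-4\right)^{2}\right)}} \left(-1\right) = \sqrt{-23 + \sqrt{-6 + \left(-15 + 16\right)}} \left(-1\right) = \sqrt{-23 + \sqrt{-6 + 1}} \left(-1\right) = \sqrt{-23 + \sqrt{-5}} \left(-1\right) = \sqrt{-23 + i \sqrt{5}} \left(-1\right) = - \sqrt{-23 + i \sqrt{5}}$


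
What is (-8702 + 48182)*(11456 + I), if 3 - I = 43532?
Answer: -1266242040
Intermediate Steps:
I = -43529 (I = 3 - 1*43532 = 3 - 43532 = -43529)
(-8702 + 48182)*(11456 + I) = (-8702 + 48182)*(11456 - 43529) = 39480*(-32073) = -1266242040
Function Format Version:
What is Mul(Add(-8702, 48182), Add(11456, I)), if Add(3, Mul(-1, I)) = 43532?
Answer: -1266242040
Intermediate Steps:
I = -43529 (I = Add(3, Mul(-1, 43532)) = Add(3, -43532) = -43529)
Mul(Add(-8702, 48182), Add(11456, I)) = Mul(Add(-8702, 48182), Add(11456, -43529)) = Mul(39480, -32073) = -1266242040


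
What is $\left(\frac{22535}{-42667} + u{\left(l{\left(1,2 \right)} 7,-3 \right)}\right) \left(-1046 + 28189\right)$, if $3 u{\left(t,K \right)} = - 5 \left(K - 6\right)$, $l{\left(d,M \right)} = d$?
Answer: $\frac{16759988210}{42667} \approx 3.9281 \cdot 10^{5}$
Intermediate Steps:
$u{\left(t,K \right)} = 10 - \frac{5 K}{3}$ ($u{\left(t,K \right)} = \frac{\left(-5\right) \left(K - 6\right)}{3} = \frac{\left(-5\right) \left(-6 + K\right)}{3} = \frac{30 - 5 K}{3} = 10 - \frac{5 K}{3}$)
$\left(\frac{22535}{-42667} + u{\left(l{\left(1,2 \right)} 7,-3 \right)}\right) \left(-1046 + 28189\right) = \left(\frac{22535}{-42667} + \left(10 - -5\right)\right) \left(-1046 + 28189\right) = \left(22535 \left(- \frac{1}{42667}\right) + \left(10 + 5\right)\right) 27143 = \left(- \frac{22535}{42667} + 15\right) 27143 = \frac{617470}{42667} \cdot 27143 = \frac{16759988210}{42667}$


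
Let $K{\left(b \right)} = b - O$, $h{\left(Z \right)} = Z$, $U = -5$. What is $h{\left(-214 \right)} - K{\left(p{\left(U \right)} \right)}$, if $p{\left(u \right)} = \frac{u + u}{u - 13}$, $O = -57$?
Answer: $- \frac{2444}{9} \approx -271.56$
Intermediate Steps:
$p{\left(u \right)} = \frac{2 u}{-13 + u}$
$K{\left(b \right)} = 57 + b$ ($K{\left(b \right)} = b - -57 = b + 57 = 57 + b$)
$h{\left(-214 \right)} - K{\left(p{\left(U \right)} \right)} = -214 - \left(57 + 2 \left(-5\right) \frac{1}{-13 - 5}\right) = -214 - \left(57 + 2 \left(-5\right) \frac{1}{-18}\right) = -214 - \left(57 + 2 \left(-5\right) \left(- \frac{1}{18}\right)\right) = -214 - \left(57 + \frac{5}{9}\right) = -214 - \frac{518}{9} = - \frac{2444}{9}$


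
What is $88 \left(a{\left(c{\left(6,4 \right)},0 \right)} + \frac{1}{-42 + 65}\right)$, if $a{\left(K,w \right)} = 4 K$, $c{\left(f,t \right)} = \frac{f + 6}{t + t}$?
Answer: $\frac{12232}{23} \approx 531.83$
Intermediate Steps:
$c{\left(f,t \right)} = \frac{6 + f}{2 t}$
$88 \left(a{\left(c{\left(6,4 \right)},0 \right)} + \frac{1}{-42 + 65}\right) = 88 \left(4 \frac{6 + 6}{2 \cdot 4} + \frac{1}{-42 + 65}\right) = 88 \left(4 \cdot \frac{1}{2} \cdot \frac{1}{4} \cdot 12 + \frac{1}{23}\right) = 88 \left(4 \cdot \frac{3}{2} + \frac{1}{23}\right) = 88 \left(6 + \frac{1}{23}\right) = 88 \cdot \frac{139}{23} = \frac{12232}{23}$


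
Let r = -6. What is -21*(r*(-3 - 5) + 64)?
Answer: -2352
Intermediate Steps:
-21*(r*(-3 - 5) + 64) = -21*(-6*(-3 - 5) + 64) = -21*(-6*(-8) + 64) = -21*(48 + 64) = -21*112 = -2352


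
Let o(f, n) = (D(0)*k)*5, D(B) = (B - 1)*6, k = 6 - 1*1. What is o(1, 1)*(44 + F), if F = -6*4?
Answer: -3000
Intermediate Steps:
k = 5 (k = 6 - 1 = 5)
D(B) = -6 + 6*B (D(B) = (-1 + B)*6 = -6 + 6*B)
o(f, n) = -150 (o(f, n) = ((-6 + 6*0)*5)*5 = ((-6 + 0)*5)*5 = -6*5*5 = -30*5 = -150)
F = -24
o(1, 1)*(44 + F) = -150*(44 - 24) = -150*20 = -3000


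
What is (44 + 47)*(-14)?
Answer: -1274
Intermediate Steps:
(44 + 47)*(-14) = 91*(-14) = -1274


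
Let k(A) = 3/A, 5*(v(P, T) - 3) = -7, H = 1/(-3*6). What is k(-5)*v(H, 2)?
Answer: -24/25 ≈ -0.96000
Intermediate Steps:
H = -1/18 (H = 1/(-18) = -1/18 ≈ -0.055556)
v(P, T) = 8/5 (v(P, T) = 3 + (1/5)*(-7) = 3 - 7/5 = 8/5)
k(-5)*v(H, 2) = (3/(-5))*(8/5) = (3*(-1/5))*(8/5) = -3/5*8/5 = -24/25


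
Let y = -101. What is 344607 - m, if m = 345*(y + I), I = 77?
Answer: 352887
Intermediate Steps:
m = -8280 (m = 345*(-101 + 77) = 345*(-24) = -8280)
344607 - m = 344607 - 1*(-8280) = 344607 + 8280 = 352887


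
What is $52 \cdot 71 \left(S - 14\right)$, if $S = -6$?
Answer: $-73840$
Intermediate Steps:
$52 \cdot 71 \left(S - 14\right) = 52 \cdot 71 \left(-6 - 14\right) = 3692 \left(-6 - 14\right) = 3692 \left(-20\right) = -73840$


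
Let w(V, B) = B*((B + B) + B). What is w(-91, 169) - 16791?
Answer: 68892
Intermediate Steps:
w(V, B) = 3*B² (w(V, B) = B*(2*B + B) = B*(3*B) = 3*B²)
w(-91, 169) - 16791 = 3*169² - 16791 = 3*28561 - 16791 = 85683 - 16791 = 68892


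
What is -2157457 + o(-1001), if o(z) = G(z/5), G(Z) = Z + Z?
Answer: -10789287/5 ≈ -2.1579e+6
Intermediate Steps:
G(Z) = 2*Z
o(z) = 2*z/5 (o(z) = 2*(z/5) = 2*z/5)
-2157457 + o(-1001) = -2157457 + (2/5)*(-1001) = -2157457 - 2002/5 = -10789287/5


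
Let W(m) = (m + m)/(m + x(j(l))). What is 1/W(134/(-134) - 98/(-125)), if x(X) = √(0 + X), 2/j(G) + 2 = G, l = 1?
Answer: ½ - 125*I*√2/54 ≈ 0.5 - 3.2736*I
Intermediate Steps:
j(G) = 2/(-2 + G)
x(X) = √X
W(m) = 2*m/(m + I*√2) (W(m) = (m + m)/(m + √(2/(-2 + 1))) = (2*m)/(m + √(2/(-1))) = (2*m)/(m + √(2*(-1))) = (2*m)/(m + √(-2)) = (2*m)/(m + I*√2) = 2*m/(m + I*√2))
1/W(134/(-134) - 98/(-125)) = 1/(2*(134/(-134) - 98/(-125))/((134/(-134) - 98/(-125)) + I*√2)) = 1/(2*(134*(-1/134) - 98*(-1/125))/((134*(-1/134) - 98*(-1/125)) + I*√2)) = 1/(2*(-1 + 98/125)/((-1 + 98/125) + I*√2)) = 1/(2*(-27/125)/(-27/125 + I*√2)) = 1/(-54/(125*(-27/125 + I*√2))) = ½ - 125*I*√2/54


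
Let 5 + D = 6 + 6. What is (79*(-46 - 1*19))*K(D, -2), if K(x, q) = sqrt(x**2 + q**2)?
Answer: -5135*sqrt(53) ≈ -37383.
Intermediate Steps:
D = 7 (D = -5 + (6 + 6) = -5 + 12 = 7)
K(x, q) = sqrt(q**2 + x**2)
(79*(-46 - 1*19))*K(D, -2) = (79*(-46 - 1*19))*sqrt((-2)**2 + 7**2) = (79*(-46 - 19))*sqrt(4 + 49) = (79*(-65))*sqrt(53) = -5135*sqrt(53)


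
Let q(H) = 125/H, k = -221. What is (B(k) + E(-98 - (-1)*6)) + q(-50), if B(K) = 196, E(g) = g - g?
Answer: 387/2 ≈ 193.50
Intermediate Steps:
E(g) = 0
(B(k) + E(-98 - (-1)*6)) + q(-50) = (196 + 0) + 125/(-50) = 196 + 125*(-1/50) = 196 - 5/2 = 387/2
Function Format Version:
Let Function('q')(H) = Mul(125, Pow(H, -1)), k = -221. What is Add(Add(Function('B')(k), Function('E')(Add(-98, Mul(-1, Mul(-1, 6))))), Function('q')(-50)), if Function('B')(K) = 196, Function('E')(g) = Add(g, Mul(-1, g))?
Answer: Rational(387, 2) ≈ 193.50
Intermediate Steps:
Function('E')(g) = 0
Add(Add(Function('B')(k), Function('E')(Add(-98, Mul(-1, Mul(-1, 6))))), Function('q')(-50)) = Add(Add(196, 0), Mul(125, Pow(-50, -1))) = Add(196, Mul(125, Rational(-1, 50))) = Add(196, Rational(-5, 2)) = Rational(387, 2)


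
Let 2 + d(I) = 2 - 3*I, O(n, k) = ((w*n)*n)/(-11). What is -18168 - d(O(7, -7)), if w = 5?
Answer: -200583/11 ≈ -18235.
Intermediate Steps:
O(n, k) = -5*n²/11 (O(n, k) = ((5*n)*n)/(-11) = (5*n²)*(-1/11) = -5*n²/11)
d(I) = -3*I (d(I) = -2 + (2 - 3*I) = -3*I)
-18168 - d(O(7, -7)) = -18168 - (-3)*(-5/11*7²) = -18168 - (-3)*(-5/11*49) = -18168 - (-3)*(-245)/11 = -18168 - 1*735/11 = -18168 - 735/11 = -200583/11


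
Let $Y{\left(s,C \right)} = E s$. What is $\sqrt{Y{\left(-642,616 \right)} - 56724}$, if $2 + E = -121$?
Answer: $\sqrt{22242} \approx 149.14$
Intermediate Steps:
$E = -123$ ($E = -2 - 121 = -123$)
$Y{\left(s,C \right)} = - 123 s$
$\sqrt{Y{\left(-642,616 \right)} - 56724} = \sqrt{\left(-123\right) \left(-642\right) - 56724} = \sqrt{78966 - 56724} = \sqrt{22242}$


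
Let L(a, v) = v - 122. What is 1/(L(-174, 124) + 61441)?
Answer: 1/61443 ≈ 1.6275e-5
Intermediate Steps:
L(a, v) = -122 + v
1/(L(-174, 124) + 61441) = 1/((-122 + 124) + 61441) = 1/(2 + 61441) = 1/61443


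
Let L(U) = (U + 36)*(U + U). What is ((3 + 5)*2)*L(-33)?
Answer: -3168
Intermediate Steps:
L(U) = 2*U*(36 + U) (L(U) = (36 + U)*(2*U) = 2*U*(36 + U))
((3 + 5)*2)*L(-33) = ((3 + 5)*2)*(2*(-33)*(36 - 33)) = (8*2)*(2*(-33)*3) = 16*(-198) = -3168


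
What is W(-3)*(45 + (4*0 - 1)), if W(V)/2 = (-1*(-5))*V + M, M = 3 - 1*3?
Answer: -1320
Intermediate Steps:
M = 0 (M = 3 - 3 = 0)
W(V) = 10*V (W(V) = 2*((-1*(-5))*V + 0) = 2*(5*V + 0) = 2*(5*V) = 10*V)
W(-3)*(45 + (4*0 - 1)) = (10*(-3))*(45 + (4*0 - 1)) = -30*(45 + (0 - 1)) = -30*(45 - 1) = -30*44 = -1320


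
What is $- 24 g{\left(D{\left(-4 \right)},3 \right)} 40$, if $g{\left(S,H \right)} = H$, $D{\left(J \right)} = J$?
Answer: $-2880$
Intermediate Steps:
$- 24 g{\left(D{\left(-4 \right)},3 \right)} 40 = \left(-24\right) 3 \cdot 40 = \left(-72\right) 40 = -2880$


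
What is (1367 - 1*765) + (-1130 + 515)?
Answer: -13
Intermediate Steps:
(1367 - 1*765) + (-1130 + 515) = (1367 - 765) - 615 = 602 - 615 = -13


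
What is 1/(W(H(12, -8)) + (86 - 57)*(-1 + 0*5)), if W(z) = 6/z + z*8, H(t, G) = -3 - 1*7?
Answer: -5/548 ≈ -0.0091241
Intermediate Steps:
H(t, G) = -10 (H(t, G) = -3 - 7 = -10)
W(z) = 6/z + 8*z
1/(W(H(12, -8)) + (86 - 57)*(-1 + 0*5)) = 1/((6/(-10) + 8*(-10)) + (86 - 57)*(-1 + 0*5)) = 1/((6*(-⅒) - 80) + 29*(-1 + 0)) = 1/((-⅗ - 80) + 29*(-1)) = 1/(-403/5 - 29) = 1/(-548/5) = -5/548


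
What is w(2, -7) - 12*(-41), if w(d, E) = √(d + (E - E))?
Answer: 492 + √2 ≈ 493.41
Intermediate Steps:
w(d, E) = √d (w(d, E) = √(d + 0) = √d)
w(2, -7) - 12*(-41) = √2 - 12*(-41) = √2 + 492 = 492 + √2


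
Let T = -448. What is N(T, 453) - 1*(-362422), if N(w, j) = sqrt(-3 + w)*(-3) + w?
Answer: 361974 - 3*I*sqrt(451) ≈ 3.6197e+5 - 63.71*I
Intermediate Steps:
N(w, j) = w - 3*sqrt(-3 + w) (N(w, j) = -3*sqrt(-3 + w) + w = w - 3*sqrt(-3 + w))
N(T, 453) - 1*(-362422) = (-448 - 3*sqrt(-3 - 448)) - 1*(-362422) = (-448 - 3*I*sqrt(451)) + 362422 = 361974 - 3*I*sqrt(451)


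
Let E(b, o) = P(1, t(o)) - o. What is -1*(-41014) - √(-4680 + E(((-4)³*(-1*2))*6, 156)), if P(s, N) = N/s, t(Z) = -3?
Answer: 41014 - I*√4839 ≈ 41014.0 - 69.563*I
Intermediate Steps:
E(b, o) = -3 - o (E(b, o) = -3/1 - o = -3*1 - o = -3 - o)
-1*(-41014) - √(-4680 + E(((-4)³*(-1*2))*6, 156)) = -1*(-41014) - √(-4680 + (-3 - 1*156)) = 41014 - √(-4680 + (-3 - 156)) = 41014 - √(-4680 - 159) = 41014 - √(-4839) = 41014 - I*√4839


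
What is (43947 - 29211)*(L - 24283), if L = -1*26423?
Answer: -747203616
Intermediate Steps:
L = -26423
(43947 - 29211)*(L - 24283) = (43947 - 29211)*(-26423 - 24283) = 14736*(-50706) = -747203616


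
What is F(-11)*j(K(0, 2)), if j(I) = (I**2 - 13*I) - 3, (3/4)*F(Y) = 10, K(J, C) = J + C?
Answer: -1000/3 ≈ -333.33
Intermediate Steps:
K(J, C) = C + J
F(Y) = 40/3 (F(Y) = (4/3)*10 = 40/3)
j(I) = -3 + I**2 - 13*I
F(-11)*j(K(0, 2)) = 40*(-3 + (2 + 0)**2 - 13*(2 + 0))/3 = 40*(-3 + 2**2 - 13*2)/3 = 40*(-3 + 4 - 26)/3 = (40/3)*(-25) = -1000/3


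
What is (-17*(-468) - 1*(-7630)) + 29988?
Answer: 45574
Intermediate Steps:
(-17*(-468) - 1*(-7630)) + 29988 = (7956 + 7630) + 29988 = 15586 + 29988 = 45574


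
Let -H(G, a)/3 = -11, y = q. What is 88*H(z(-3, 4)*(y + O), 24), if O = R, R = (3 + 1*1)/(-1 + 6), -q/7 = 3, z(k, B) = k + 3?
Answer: 2904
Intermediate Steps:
z(k, B) = 3 + k
q = -21 (q = -7*3 = -21)
y = -21
R = 4/5 (R = (3 + 1)/5 = 4*(1/5) = 4/5 ≈ 0.80000)
O = 4/5 ≈ 0.80000
H(G, a) = 33 (H(G, a) = -3*(-11) = 33)
88*H(z(-3, 4)*(y + O), 24) = 88*33 = 2904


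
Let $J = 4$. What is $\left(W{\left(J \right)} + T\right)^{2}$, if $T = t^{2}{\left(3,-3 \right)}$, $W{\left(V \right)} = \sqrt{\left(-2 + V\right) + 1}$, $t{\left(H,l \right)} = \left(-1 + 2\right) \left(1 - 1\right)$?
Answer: $3$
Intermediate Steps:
$t{\left(H,l \right)} = 0$ ($t{\left(H,l \right)} = 1 \cdot 0 = 0$)
$W{\left(V \right)} = \sqrt{-1 + V}$
$T = 0$ ($T = 0^{2} = 0$)
$\left(W{\left(J \right)} + T\right)^{2} = \left(\sqrt{-1 + 4} + 0\right)^{2} = \left(\sqrt{3} + 0\right)^{2} = \left(\sqrt{3}\right)^{2} = 3$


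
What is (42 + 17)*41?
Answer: 2419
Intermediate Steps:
(42 + 17)*41 = 59*41 = 2419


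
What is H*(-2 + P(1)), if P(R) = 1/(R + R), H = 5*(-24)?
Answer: 180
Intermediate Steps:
H = -120
P(R) = 1/(2*R)
H*(-2 + P(1)) = -120*(-2 + (1/2)/1) = -120*(-2 + (1/2)*1) = -120*(-2 + 1/2) = -120*(-3/2) = 180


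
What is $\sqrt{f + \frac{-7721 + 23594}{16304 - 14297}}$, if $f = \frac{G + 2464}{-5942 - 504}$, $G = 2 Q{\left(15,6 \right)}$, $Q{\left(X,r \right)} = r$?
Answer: $\frac{\sqrt{34983424689477}}{2156187} \approx 2.7431$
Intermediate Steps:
$G = 12$ ($G = 2 \cdot 6 = 12$)
$f = - \frac{1238}{3223}$ ($f = \frac{12 + 2464}{-5942 - 504} = \frac{2476}{-5942 - 504} = \frac{2476}{-6446} = 2476 \left(- \frac{1}{6446}\right) = - \frac{1238}{3223} \approx -0.38411$)
$\sqrt{f + \frac{-7721 + 23594}{16304 - 14297}} = \sqrt{- \frac{1238}{3223} + \frac{-7721 + 23594}{16304 - 14297}} = \sqrt{- \frac{1238}{3223} + \frac{15873}{2007}} = \sqrt{- \frac{1238}{3223} + 15873 \cdot \frac{1}{2007}} = \sqrt{- \frac{1238}{3223} + \frac{5291}{669}} = \sqrt{\frac{16224671}{2156187}} = \frac{\sqrt{34983424689477}}{2156187}$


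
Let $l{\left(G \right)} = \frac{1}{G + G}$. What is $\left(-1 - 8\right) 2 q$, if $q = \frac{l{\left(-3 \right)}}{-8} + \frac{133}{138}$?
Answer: $- \frac{3261}{184} \approx -17.723$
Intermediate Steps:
$l{\left(G \right)} = \frac{1}{2 G}$
$q = \frac{1087}{1104}$ ($q = \frac{\frac{1}{2} \frac{1}{-3}}{-8} + \frac{133}{138} = \frac{1}{2} \left(- \frac{1}{3}\right) \left(- \frac{1}{8}\right) + 133 \cdot \frac{1}{138} = \left(- \frac{1}{6}\right) \left(- \frac{1}{8}\right) + \frac{133}{138} = \frac{1}{48} + \frac{133}{138} = \frac{1087}{1104} \approx 0.9846$)
$\left(-1 - 8\right) 2 q = \left(-1 - 8\right) 2 \cdot \frac{1087}{1104} = \left(-9\right) 2 \cdot \frac{1087}{1104} = \left(-18\right) \frac{1087}{1104} = - \frac{3261}{184}$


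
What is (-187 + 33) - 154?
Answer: -308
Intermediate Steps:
(-187 + 33) - 154 = -154 - 154 = -308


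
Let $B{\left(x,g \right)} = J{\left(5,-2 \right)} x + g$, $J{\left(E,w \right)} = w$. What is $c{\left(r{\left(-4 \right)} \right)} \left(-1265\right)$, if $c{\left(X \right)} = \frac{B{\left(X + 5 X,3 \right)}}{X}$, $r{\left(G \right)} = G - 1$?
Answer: $15939$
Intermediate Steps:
$r{\left(G \right)} = -1 + G$
$B{\left(x,g \right)} = g - 2 x$ ($B{\left(x,g \right)} = - 2 x + g = g - 2 x$)
$c{\left(X \right)} = \frac{3 - 12 X}{X}$ ($c{\left(X \right)} = \frac{3 - 2 \left(X + 5 X\right)}{X} = \frac{3 - 2 \cdot 6 X}{X} = \frac{3 - 12 X}{X}$)
$c{\left(r{\left(-4 \right)} \right)} \left(-1265\right) = \left(-12 + \frac{3}{-1 - 4}\right) \left(-1265\right) = \left(-12 + \frac{3}{-5}\right) \left(-1265\right) = \left(-12 + 3 \left(- \frac{1}{5}\right)\right) \left(-1265\right) = \left(-12 - \frac{3}{5}\right) \left(-1265\right) = \left(- \frac{63}{5}\right) \left(-1265\right) = 15939$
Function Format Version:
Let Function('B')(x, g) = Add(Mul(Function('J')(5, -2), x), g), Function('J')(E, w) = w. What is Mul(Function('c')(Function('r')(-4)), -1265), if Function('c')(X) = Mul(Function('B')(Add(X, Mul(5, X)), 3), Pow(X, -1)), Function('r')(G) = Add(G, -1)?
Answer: 15939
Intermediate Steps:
Function('r')(G) = Add(-1, G)
Function('B')(x, g) = Add(g, Mul(-2, x)) (Function('B')(x, g) = Add(Mul(-2, x), g) = Add(g, Mul(-2, x)))
Function('c')(X) = Mul(Pow(X, -1), Add(3, Mul(-12, X))) (Function('c')(X) = Mul(Add(3, Mul(-2, Add(X, Mul(5, X)))), Pow(X, -1)) = Mul(Add(3, Mul(-2, Mul(6, X))), Pow(X, -1)) = Mul(Add(3, Mul(-12, X)), Pow(X, -1)) = Mul(Pow(X, -1), Add(3, Mul(-12, X))))
Mul(Function('c')(Function('r')(-4)), -1265) = Mul(Add(-12, Mul(3, Pow(Add(-1, -4), -1))), -1265) = Mul(Add(-12, Mul(3, Pow(-5, -1))), -1265) = Mul(Add(-12, Mul(3, Rational(-1, 5))), -1265) = Mul(Add(-12, Rational(-3, 5)), -1265) = Mul(Rational(-63, 5), -1265) = 15939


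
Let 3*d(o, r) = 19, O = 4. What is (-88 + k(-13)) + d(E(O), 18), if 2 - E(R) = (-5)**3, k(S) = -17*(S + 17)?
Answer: -449/3 ≈ -149.67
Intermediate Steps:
k(S) = -289 - 17*S (k(S) = -17*(17 + S) = -289 - 17*S)
E(R) = 127 (E(R) = 2 - 1*(-5)**3 = 2 - 1*(-125) = 2 + 125 = 127)
d(o, r) = 19/3 (d(o, r) = (1/3)*19 = 19/3)
(-88 + k(-13)) + d(E(O), 18) = (-88 + (-289 - 17*(-13))) + 19/3 = (-88 + (-289 + 221)) + 19/3 = (-88 - 68) + 19/3 = -156 + 19/3 = -449/3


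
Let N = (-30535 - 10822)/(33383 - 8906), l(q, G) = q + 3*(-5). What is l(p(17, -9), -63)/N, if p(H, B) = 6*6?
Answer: -514017/41357 ≈ -12.429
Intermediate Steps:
p(H, B) = 36
l(q, G) = -15 + q (l(q, G) = q - 15 = -15 + q)
N = -41357/24477 ≈ -1.6896
l(p(17, -9), -63)/N = (-15 + 36)/(-41357/24477) = 21*(-24477/41357) = -514017/41357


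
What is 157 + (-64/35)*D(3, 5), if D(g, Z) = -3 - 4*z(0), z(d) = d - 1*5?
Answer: 4407/35 ≈ 125.91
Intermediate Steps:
z(d) = -5 + d (z(d) = d - 5 = -5 + d)
D(g, Z) = 17 (D(g, Z) = -3 - 4*(-5 + 0) = -3 - 4*(-5) = -3 + 20 = 17)
157 + (-64/35)*D(3, 5) = 157 - 64/35*17 = 157 - 1088/35 = 4407/35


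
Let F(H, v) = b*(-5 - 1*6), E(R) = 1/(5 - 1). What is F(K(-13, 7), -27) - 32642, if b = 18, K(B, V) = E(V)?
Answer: -32840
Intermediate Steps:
E(R) = ¼ (E(R) = 1/4 = ¼)
K(B, V) = ¼
F(H, v) = -198 (F(H, v) = 18*(-5 - 1*6) = 18*(-5 - 6) = 18*(-11) = -198)
F(K(-13, 7), -27) - 32642 = -198 - 32642 = -32840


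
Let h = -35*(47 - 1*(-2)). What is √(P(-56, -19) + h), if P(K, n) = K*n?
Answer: I*√651 ≈ 25.515*I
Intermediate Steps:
h = -1715 (h = -35*(47 + 2) = -35*49 = -1715)
√(P(-56, -19) + h) = √(-56*(-19) - 1715) = √(1064 - 1715) = √(-651) = I*√651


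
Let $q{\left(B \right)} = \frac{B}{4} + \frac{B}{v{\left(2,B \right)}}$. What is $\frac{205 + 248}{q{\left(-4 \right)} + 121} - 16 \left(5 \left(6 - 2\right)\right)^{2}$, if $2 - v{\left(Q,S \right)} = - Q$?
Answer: $- \frac{761147}{119} \approx -6396.2$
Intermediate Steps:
$v{\left(Q,S \right)} = 2 + Q$ ($v{\left(Q,S \right)} = 2 - - Q = 2 + Q$)
$q{\left(B \right)} = \frac{B}{2}$ ($q{\left(B \right)} = \frac{B}{4} + \frac{B}{2 + 2} = B \frac{1}{4} + \frac{B}{4} = \frac{B}{4} + B \frac{1}{4} = \frac{B}{4} + \frac{B}{4} = \frac{B}{2}$)
$\frac{205 + 248}{q{\left(-4 \right)} + 121} - 16 \left(5 \left(6 - 2\right)\right)^{2} = \frac{205 + 248}{\frac{1}{2} \left(-4\right) + 121} - 16 \left(5 \left(6 - 2\right)\right)^{2} = \frac{453}{-2 + 121} - 16 \left(5 \cdot 4\right)^{2} = \frac{453}{119} - 16 \cdot 20^{2} = 453 \cdot \frac{1}{119} - 6400 = \frac{453}{119} - 6400 = - \frac{761147}{119}$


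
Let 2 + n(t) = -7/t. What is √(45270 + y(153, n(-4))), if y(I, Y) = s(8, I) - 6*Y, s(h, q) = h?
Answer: √181118/2 ≈ 212.79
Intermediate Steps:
n(t) = -2 - 7/t
y(I, Y) = 8 - 6*Y
√(45270 + y(153, n(-4))) = √(45270 + (8 - 6*(-2 - 7/(-4)))) = √(45270 + (8 - 6*(-2 - 7*(-¼)))) = √(45270 + (8 - 6*(-2 + 7/4))) = √(45270 + (8 - 6*(-¼))) = √(45270 + (8 + 3/2)) = √(45270 + 19/2) = √(90559/2) = √181118/2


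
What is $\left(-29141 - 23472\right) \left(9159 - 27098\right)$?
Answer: $943824607$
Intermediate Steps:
$\left(-29141 - 23472\right) \left(9159 - 27098\right) = \left(-52613\right) \left(-17939\right) = 943824607$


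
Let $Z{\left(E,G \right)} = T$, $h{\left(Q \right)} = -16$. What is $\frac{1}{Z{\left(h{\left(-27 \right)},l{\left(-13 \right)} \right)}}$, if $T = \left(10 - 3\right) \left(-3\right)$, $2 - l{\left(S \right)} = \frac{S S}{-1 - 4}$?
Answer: $- \frac{1}{21} \approx -0.047619$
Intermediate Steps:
$l{\left(S \right)} = 2 + \frac{S^{2}}{5}$ ($l{\left(S \right)} = 2 - \frac{S S}{-1 - 4} = 2 - \frac{S^{2}}{-5} = 2 - S^{2} \left(- \frac{1}{5}\right) = 2 - - \frac{S^{2}}{5} = 2 + \frac{S^{2}}{5}$)
$T = -21$ ($T = 7 \left(-3\right) = -21$)
$Z{\left(E,G \right)} = -21$
$\frac{1}{Z{\left(h{\left(-27 \right)},l{\left(-13 \right)} \right)}} = \frac{1}{-21} = - \frac{1}{21}$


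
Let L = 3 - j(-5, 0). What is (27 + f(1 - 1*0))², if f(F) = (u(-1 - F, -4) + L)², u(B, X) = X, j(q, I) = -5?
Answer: 1849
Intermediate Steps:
L = 8 (L = 3 - 1*(-5) = 3 + 5 = 8)
f(F) = 16 (f(F) = (-4 + 8)² = 4² = 16)
(27 + f(1 - 1*0))² = (27 + 16)² = 43² = 1849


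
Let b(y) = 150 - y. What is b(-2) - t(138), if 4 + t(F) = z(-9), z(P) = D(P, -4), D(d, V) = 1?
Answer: 155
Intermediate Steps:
z(P) = 1
t(F) = -3 (t(F) = -4 + 1 = -3)
b(-2) - t(138) = (150 - 1*(-2)) - 1*(-3) = (150 + 2) + 3 = 152 + 3 = 155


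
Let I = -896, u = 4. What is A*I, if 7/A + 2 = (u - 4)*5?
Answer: 3136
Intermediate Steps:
A = -7/2 (A = 7/(-2 + (4 - 4)*5) = 7/(-2 + 0*5) = 7/(-2 + 0) = 7/(-2) = 7*(-½) = -7/2 ≈ -3.5000)
A*I = -7/2*(-896) = 3136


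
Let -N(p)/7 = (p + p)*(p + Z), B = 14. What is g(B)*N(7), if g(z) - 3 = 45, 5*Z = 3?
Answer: -178752/5 ≈ -35750.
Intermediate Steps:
Z = ⅗ (Z = (⅕)*3 = ⅗ ≈ 0.60000)
g(z) = 48 (g(z) = 3 + 45 = 48)
N(p) = -14*p*(⅗ + p) (N(p) = -7*(p + p)*(p + ⅗) = -7*2*p*(⅗ + p) = -14*p*(⅗ + p))
g(B)*N(7) = 48*(-14/5*7*(3 + 5*7)) = 48*(-14/5*7*(3 + 35)) = 48*(-14/5*7*38) = 48*(-3724/5) = -178752/5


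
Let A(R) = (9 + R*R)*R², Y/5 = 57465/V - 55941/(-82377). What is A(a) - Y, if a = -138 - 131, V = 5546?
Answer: 797494525325911495/152287614 ≈ 5.2368e+9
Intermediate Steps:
Y = 8406738485/152287614 (Y = 5*(57465/5546 - 55941/(-82377)) = 5*(57465*(1/5546) - 55941*(-1/82377)) = 5*(57465/5546 + 18647/27459) = 5*(1681347697/152287614) = 8406738485/152287614 ≈ 55.203)
a = -269
A(R) = R²*(9 + R²) (A(R) = (9 + R²)*R² = R²*(9 + R²))
A(a) - Y = (-269)²*(9 + (-269)²) - 1*8406738485/152287614 = 72361*(9 + 72361) - 8406738485/152287614 = 72361*72370 - 8406738485/152287614 = 5236765570 - 8406738485/152287614 = 797494525325911495/152287614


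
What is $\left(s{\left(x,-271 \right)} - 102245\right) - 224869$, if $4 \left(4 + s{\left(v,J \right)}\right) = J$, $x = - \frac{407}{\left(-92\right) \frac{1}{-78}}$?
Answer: $- \frac{1308743}{4} \approx -3.2719 \cdot 10^{5}$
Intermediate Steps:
$x = - \frac{15873}{46}$ ($x = - \frac{407}{\left(-92\right) \left(- \frac{1}{78}\right)} = - \frac{407}{\frac{46}{39}} = \left(-407\right) \frac{39}{46} = - \frac{15873}{46} \approx -345.07$)
$s{\left(v,J \right)} = -4 + \frac{J}{4}$
$\left(s{\left(x,-271 \right)} - 102245\right) - 224869 = \left(\left(-4 + \frac{1}{4} \left(-271\right)\right) - 102245\right) - 224869 = \left(\left(-4 - \frac{271}{4}\right) - 102245\right) - 224869 = \left(- \frac{287}{4} - 102245\right) - 224869 = - \frac{409267}{4} - 224869 = - \frac{1308743}{4}$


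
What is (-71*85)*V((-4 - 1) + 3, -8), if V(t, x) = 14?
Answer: -84490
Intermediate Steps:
(-71*85)*V((-4 - 1) + 3, -8) = -71*85*14 = -6035*14 = -84490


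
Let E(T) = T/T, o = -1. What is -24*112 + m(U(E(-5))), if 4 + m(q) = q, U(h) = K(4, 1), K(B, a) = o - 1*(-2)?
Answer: -2691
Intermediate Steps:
K(B, a) = 1 (K(B, a) = -1 - 1*(-2) = -1 + 2 = 1)
E(T) = 1
U(h) = 1
m(q) = -4 + q
-24*112 + m(U(E(-5))) = -24*112 + (-4 + 1) = -2688 - 3 = -2691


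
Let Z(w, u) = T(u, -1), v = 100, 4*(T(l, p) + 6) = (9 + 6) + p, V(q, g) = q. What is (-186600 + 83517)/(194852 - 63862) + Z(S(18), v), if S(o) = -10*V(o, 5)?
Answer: -215279/65495 ≈ -3.2870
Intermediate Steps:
T(l, p) = -9/4 + p/4 (T(l, p) = -6 + ((9 + 6) + p)/4 = -6 + (15 + p)/4 = -6 + (15/4 + p/4) = -9/4 + p/4)
S(o) = -10*o
Z(w, u) = -5/2 (Z(w, u) = -9/4 + (1/4)*(-1) = -9/4 - 1/4 = -5/2)
(-186600 + 83517)/(194852 - 63862) + Z(S(18), v) = (-186600 + 83517)/(194852 - 63862) - 5/2 = -103083/130990 - 5/2 = -215279/65495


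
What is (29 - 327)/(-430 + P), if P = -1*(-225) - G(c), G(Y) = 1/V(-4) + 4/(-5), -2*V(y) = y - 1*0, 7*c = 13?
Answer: 2980/2047 ≈ 1.4558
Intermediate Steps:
c = 13/7 (c = (1/7)*13 = 13/7 ≈ 1.8571)
V(y) = -y/2 (V(y) = -(y - 1*0)/2 = -(y + 0)/2 = -y/2)
G(Y) = -3/10 (G(Y) = 1/(-1/2*(-4)) + 4/(-5) = 1/2 + 4*(-1/5) = 1*(1/2) - 4/5 = 1/2 - 4/5 = -3/10)
P = 2253/10 (P = -1*(-225) - 1*(-3/10) = 225 + 3/10 = 2253/10 ≈ 225.30)
(29 - 327)/(-430 + P) = (29 - 327)/(-430 + 2253/10) = -298/(-2047/10) = -298*(-10/2047) = 2980/2047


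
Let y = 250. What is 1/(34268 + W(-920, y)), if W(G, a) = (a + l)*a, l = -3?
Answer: 1/96018 ≈ 1.0415e-5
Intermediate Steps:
W(G, a) = a*(-3 + a) (W(G, a) = (a - 3)*a = (-3 + a)*a = a*(-3 + a))
1/(34268 + W(-920, y)) = 1/(34268 + 250*(-3 + 250)) = 1/(34268 + 250*247) = 1/(34268 + 61750) = 1/96018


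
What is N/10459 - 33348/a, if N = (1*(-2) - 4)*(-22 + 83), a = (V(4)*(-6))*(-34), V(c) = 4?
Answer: -29090449/711212 ≈ -40.903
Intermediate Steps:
a = 816 (a = (4*(-6))*(-34) = -24*(-34) = 816)
N = -366 (N = (-2 - 4)*61 = -6*61 = -366)
N/10459 - 33348/a = -366/10459 - 33348/816 = -366*1/10459 - 33348*1/816 = -366/10459 - 2779/68 = -29090449/711212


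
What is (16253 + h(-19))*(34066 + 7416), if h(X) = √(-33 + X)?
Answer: 674206946 + 82964*I*√13 ≈ 6.7421e+8 + 2.9913e+5*I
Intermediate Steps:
(16253 + h(-19))*(34066 + 7416) = (16253 + √(-33 - 19))*(34066 + 7416) = (16253 + √(-52))*41482 = (16253 + 2*I*√13)*41482 = 674206946 + 82964*I*√13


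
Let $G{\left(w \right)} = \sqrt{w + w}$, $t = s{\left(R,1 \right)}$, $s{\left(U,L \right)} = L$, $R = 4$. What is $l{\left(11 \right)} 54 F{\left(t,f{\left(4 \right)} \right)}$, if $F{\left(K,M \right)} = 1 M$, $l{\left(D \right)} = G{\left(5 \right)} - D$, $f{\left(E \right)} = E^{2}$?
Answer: $-9504 + 864 \sqrt{10} \approx -6771.8$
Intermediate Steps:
$t = 1$
$G{\left(w \right)} = \sqrt{2} \sqrt{w}$ ($G{\left(w \right)} = \sqrt{2 w} = \sqrt{2} \sqrt{w}$)
$l{\left(D \right)} = \sqrt{10} - D$ ($l{\left(D \right)} = \sqrt{2} \sqrt{5} - D = \sqrt{10} - D$)
$F{\left(K,M \right)} = M$
$l{\left(11 \right)} 54 F{\left(t,f{\left(4 \right)} \right)} = \left(\sqrt{10} - 11\right) 54 \cdot 4^{2} = \left(\sqrt{10} - 11\right) 54 \cdot 16 = \left(-11 + \sqrt{10}\right) 54 \cdot 16 = \left(-594 + 54 \sqrt{10}\right) 16 = -9504 + 864 \sqrt{10}$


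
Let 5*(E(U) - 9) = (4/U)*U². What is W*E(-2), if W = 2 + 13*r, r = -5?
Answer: -2331/5 ≈ -466.20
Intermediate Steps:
E(U) = 9 + 4*U/5 (E(U) = 9 + ((4/U)*U²)/5 = 9 + (4*U)/5 = 9 + 4*U/5)
W = -63 (W = 2 + 13*(-5) = 2 - 65 = -63)
W*E(-2) = -63*(9 + (⅘)*(-2)) = -63*(9 - 8/5) = -63*37/5 = -2331/5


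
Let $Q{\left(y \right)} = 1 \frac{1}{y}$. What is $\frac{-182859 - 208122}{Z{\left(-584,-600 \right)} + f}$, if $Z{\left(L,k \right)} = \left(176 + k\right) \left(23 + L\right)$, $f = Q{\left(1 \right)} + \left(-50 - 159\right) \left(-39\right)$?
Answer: $- \frac{390981}{246016} \approx -1.5893$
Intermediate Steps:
$Q{\left(y \right)} = \frac{1}{y}$
$f = 8152$ ($f = 1^{-1} + \left(-50 - 159\right) \left(-39\right) = 1 + \left(-50 - 159\right) \left(-39\right) = 1 - -8151 = 1 + 8151 = 8152$)
$Z{\left(L,k \right)} = \left(23 + L\right) \left(176 + k\right)$
$\frac{-182859 - 208122}{Z{\left(-584,-600 \right)} + f} = \frac{-182859 - 208122}{\left(4048 + 23 \left(-600\right) + 176 \left(-584\right) - -350400\right) + 8152} = - \frac{390981}{\left(4048 - 13800 - 102784 + 350400\right) + 8152} = - \frac{390981}{237864 + 8152} = - \frac{390981}{246016}$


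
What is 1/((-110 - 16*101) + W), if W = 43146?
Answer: 1/41420 ≈ 2.4143e-5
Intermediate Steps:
1/((-110 - 16*101) + W) = 1/((-110 - 16*101) + 43146) = 1/((-110 - 1616) + 43146) = 1/(-1726 + 43146) = 1/41420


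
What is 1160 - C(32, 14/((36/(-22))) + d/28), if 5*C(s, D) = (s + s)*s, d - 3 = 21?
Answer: 3752/5 ≈ 750.40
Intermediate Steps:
d = 24 (d = 3 + 21 = 24)
C(s, D) = 2*s**2/5 (C(s, D) = ((s + s)*s)/5 = ((2*s)*s)/5 = (2*s**2)/5 = 2*s**2/5)
1160 - C(32, 14/((36/(-22))) + d/28) = 1160 - 2*32**2/5 = 1160 - 2*1024/5 = 1160 - 1*2048/5 = 1160 - 2048/5 = 3752/5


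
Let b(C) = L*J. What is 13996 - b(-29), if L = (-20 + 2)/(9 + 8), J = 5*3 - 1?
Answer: 238184/17 ≈ 14011.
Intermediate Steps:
J = 14 (J = 15 - 1 = 14)
L = -18/17 ≈ -1.0588
b(C) = -252/17 (b(C) = -18/17*14 = -252/17)
13996 - b(-29) = 13996 - 1*(-252/17) = 13996 + 252/17 = 238184/17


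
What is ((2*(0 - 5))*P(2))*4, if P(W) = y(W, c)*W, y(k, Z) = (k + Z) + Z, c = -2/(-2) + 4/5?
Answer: -448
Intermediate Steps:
c = 9/5 (c = -2*(-½) + 4*(⅕) = 1 + ⅘ = 9/5 ≈ 1.8000)
y(k, Z) = k + 2*Z (y(k, Z) = (Z + k) + Z = k + 2*Z)
P(W) = W*(18/5 + W) (P(W) = (W + 2*(9/5))*W = (W + 18/5)*W = (18/5 + W)*W = W*(18/5 + W))
((2*(0 - 5))*P(2))*4 = ((2*(0 - 5))*((⅕)*2*(18 + 5*2)))*4 = ((2*(-5))*((⅕)*2*(18 + 10)))*4 = -2*2*28*4 = -10*56/5*4 = -112*4 = -448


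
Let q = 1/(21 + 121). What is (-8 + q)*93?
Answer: -105555/142 ≈ -743.34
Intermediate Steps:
q = 1/142 ≈ 0.0070423
(-8 + q)*93 = (-8 + 1/142)*93 = -1135/142*93 = -105555/142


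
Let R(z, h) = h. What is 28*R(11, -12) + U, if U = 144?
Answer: -192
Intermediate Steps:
28*R(11, -12) + U = 28*(-12) + 144 = -336 + 144 = -192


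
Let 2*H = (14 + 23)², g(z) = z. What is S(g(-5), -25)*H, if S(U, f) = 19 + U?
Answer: 9583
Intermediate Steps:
H = 1369/2 (H = (14 + 23)²/2 = (½)*37² = (½)*1369 = 1369/2 ≈ 684.50)
S(g(-5), -25)*H = (19 - 5)*(1369/2) = 14*(1369/2) = 9583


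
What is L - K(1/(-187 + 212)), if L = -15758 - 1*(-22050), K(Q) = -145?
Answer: 6437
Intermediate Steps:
L = 6292 (L = -15758 + 22050 = 6292)
L - K(1/(-187 + 212)) = 6292 - 1*(-145) = 6292 + 145 = 6437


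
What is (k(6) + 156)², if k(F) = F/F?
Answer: 24649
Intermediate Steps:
k(F) = 1
(k(6) + 156)² = (1 + 156)² = 157² = 24649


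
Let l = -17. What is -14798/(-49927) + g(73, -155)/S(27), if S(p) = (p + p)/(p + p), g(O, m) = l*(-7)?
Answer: 5956111/49927 ≈ 119.30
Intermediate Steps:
g(O, m) = 119 (g(O, m) = -17*(-7) = 119)
S(p) = 1 (S(p) = (2*p)/((2*p)) = (2*p)*(1/(2*p)) = 1)
-14798/(-49927) + g(73, -155)/S(27) = -14798/(-49927) + 119/1 = -14798*(-1/49927) + 119*1 = 14798/49927 + 119 = 5956111/49927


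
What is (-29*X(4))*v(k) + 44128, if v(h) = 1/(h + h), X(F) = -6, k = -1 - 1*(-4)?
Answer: 44157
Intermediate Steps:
k = 3 (k = -1 + 4 = 3)
v(h) = 1/(2*h)
(-29*X(4))*v(k) + 44128 = (-29*(-6))*((½)/3) + 44128 = 174*((½)*(⅓)) + 44128 = 174*(⅙) + 44128 = 29 + 44128 = 44157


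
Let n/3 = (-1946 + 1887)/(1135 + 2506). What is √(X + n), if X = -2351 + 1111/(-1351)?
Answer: 3*I*√6322997897096881/4918991 ≈ 48.496*I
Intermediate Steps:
n = -177/3641 (n = 3*((-1946 + 1887)/(1135 + 2506)) = 3*(-59/3641) = -177/3641 ≈ -0.048613)
X = -3177312/1351 (X = -2351 + 1111*(-1/1351) = -2351 - 1111/1351 = -3177312/1351 ≈ -2351.8)
√(X + n) = √(-3177312/1351 - 177/3641) = √(-11568832119/4918991) = 3*I*√6322997897096881/4918991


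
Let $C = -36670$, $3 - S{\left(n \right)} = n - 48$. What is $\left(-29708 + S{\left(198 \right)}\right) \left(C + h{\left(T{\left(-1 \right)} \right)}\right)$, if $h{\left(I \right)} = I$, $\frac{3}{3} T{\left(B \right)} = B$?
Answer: $1094812705$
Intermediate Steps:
$T{\left(B \right)} = B$
$S{\left(n \right)} = 51 - n$ ($S{\left(n \right)} = 3 - \left(n - 48\right) = 3 - \left(-48 + n\right) = 51 - n$)
$\left(-29708 + S{\left(198 \right)}\right) \left(C + h{\left(T{\left(-1 \right)} \right)}\right) = \left(-29708 + \left(51 - 198\right)\right) \left(-36670 - 1\right) = \left(-29708 + \left(51 - 198\right)\right) \left(-36671\right) = \left(-29708 - 147\right) \left(-36671\right) = \left(-29855\right) \left(-36671\right) = 1094812705$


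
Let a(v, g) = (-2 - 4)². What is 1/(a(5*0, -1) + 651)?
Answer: 1/687 ≈ 0.0014556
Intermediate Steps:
a(v, g) = 36 (a(v, g) = (-6)² = 36)
1/(a(5*0, -1) + 651) = 1/(36 + 651) = 1/687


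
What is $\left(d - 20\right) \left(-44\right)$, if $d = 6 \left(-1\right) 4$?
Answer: $1936$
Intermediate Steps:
$d = -24$ ($d = \left(-6\right) 4 = -24$)
$\left(d - 20\right) \left(-44\right) = \left(-24 - 20\right) \left(-44\right) = \left(-44\right) \left(-44\right) = 1936$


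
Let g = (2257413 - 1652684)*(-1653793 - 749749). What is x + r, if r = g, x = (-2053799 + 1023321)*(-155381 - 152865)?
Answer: -1135850828530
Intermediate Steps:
x = 317640721588 (x = -1030478*(-308246) = 317640721588)
g = -1453491550118 (g = 604729*(-2403542) = -1453491550118)
r = -1453491550118
x + r = 317640721588 - 1453491550118 = -1135850828530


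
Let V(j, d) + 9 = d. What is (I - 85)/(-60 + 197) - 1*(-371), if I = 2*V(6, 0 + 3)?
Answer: 50730/137 ≈ 370.29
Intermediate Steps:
V(j, d) = -9 + d
I = -12 (I = 2*(-9 + (0 + 3)) = 2*(-9 + 3) = 2*(-6) = -12)
(I - 85)/(-60 + 197) - 1*(-371) = (-12 - 85)/(-60 + 197) - 1*(-371) = -97/137 + 371 = 50730/137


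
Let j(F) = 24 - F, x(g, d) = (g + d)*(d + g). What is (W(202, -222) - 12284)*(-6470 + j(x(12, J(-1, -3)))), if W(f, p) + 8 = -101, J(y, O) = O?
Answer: 80889111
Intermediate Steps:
W(f, p) = -109 (W(f, p) = -8 - 101 = -109)
x(g, d) = (d + g)**2 (x(g, d) = (d + g)*(d + g) = (d + g)**2)
(W(202, -222) - 12284)*(-6470 + j(x(12, J(-1, -3)))) = (-109 - 12284)*(-6470 + (24 - (-3 + 12)**2)) = -12393*(-6470 + (24 - 1*9**2)) = -12393*(-6470 + (24 - 1*81)) = -12393*(-6470 + (24 - 81)) = -12393*(-6470 - 57) = -12393*(-6527) = 80889111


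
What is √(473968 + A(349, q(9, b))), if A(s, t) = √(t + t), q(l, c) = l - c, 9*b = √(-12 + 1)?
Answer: √(4265712 + 3*√2*√(81 - I*√11))/3 ≈ 688.46 - 6.307e-5*I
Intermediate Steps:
b = I*√11/9 (b = √(-12 + 1)/9 = √(-11)/9 = (I*√11)/9 = I*√11/9 ≈ 0.36851*I)
A(s, t) = √2*√t (A(s, t) = √(2*t) = √2*√t)
√(473968 + A(349, q(9, b))) = √(473968 + √2*√(9 - I*√11/9))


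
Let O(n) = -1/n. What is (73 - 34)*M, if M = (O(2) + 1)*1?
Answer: 39/2 ≈ 19.500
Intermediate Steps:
M = ½ (M = (-1/2 + 1)*1 = (-1*½ + 1)*1 = (-½ + 1)*1 = (½)*1 = ½ ≈ 0.50000)
(73 - 34)*M = (73 - 34)*(½) = 39*(½) = 39/2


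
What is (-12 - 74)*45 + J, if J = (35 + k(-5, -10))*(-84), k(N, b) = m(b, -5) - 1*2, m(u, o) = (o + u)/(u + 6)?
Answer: -6957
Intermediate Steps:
m(u, o) = (o + u)/(6 + u)
k(N, b) = -2 + (-5 + b)/(6 + b) (k(N, b) = (-5 + b)/(6 + b) - 1*2 = (-5 + b)/(6 + b) - 2 = -2 + (-5 + b)/(6 + b))
J = -3087 (J = (35 + (-17 - 1*(-10))/(6 - 10))*(-84) = (35 + (-17 + 10)/(-4))*(-84) = (35 - ¼*(-7))*(-84) = (35 + 7/4)*(-84) = (147/4)*(-84) = -3087)
(-12 - 74)*45 + J = (-12 - 74)*45 - 3087 = -86*45 - 3087 = -3870 - 3087 = -6957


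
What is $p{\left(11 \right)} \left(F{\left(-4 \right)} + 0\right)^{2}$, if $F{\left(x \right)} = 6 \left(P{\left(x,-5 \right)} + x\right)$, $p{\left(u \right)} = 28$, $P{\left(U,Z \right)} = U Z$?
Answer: $258048$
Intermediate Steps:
$F{\left(x \right)} = - 24 x$ ($F{\left(x \right)} = 6 \left(x \left(-5\right) + x\right) = 6 \left(- 5 x + x\right) = 6 \left(- 4 x\right) = - 24 x$)
$p{\left(11 \right)} \left(F{\left(-4 \right)} + 0\right)^{2} = 28 \left(\left(-24\right) \left(-4\right) + 0\right)^{2} = 28 \left(96 + 0\right)^{2} = 28 \cdot 96^{2} = 28 \cdot 9216 = 258048$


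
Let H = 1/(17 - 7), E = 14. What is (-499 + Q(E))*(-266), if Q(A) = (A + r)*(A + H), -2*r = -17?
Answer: 96691/2 ≈ 48346.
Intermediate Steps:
r = 17/2 (r = -½*(-17) = 17/2 ≈ 8.5000)
H = ⅒ (H = 1/10 = ⅒ ≈ 0.10000)
Q(A) = (⅒ + A)*(17/2 + A) (Q(A) = (A + 17/2)*(A + ⅒) = (17/2 + A)*(⅒ + A) = (⅒ + A)*(17/2 + A))
(-499 + Q(E))*(-266) = (-499 + (17/20 + 14² + (43/5)*14))*(-266) = (-499 + (17/20 + 196 + 602/5))*(-266) = (-499 + 1269/4)*(-266) = -727/4*(-266) = 96691/2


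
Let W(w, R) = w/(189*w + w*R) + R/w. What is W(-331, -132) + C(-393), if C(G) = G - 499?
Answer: -16821509/18867 ≈ -891.58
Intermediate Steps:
C(G) = -499 + G
W(w, R) = R/w + w/(189*w + R*w) (W(w, R) = w/(189*w + R*w) + R/w = R/w + w/(189*w + R*w))
W(-331, -132) + C(-393) = (-331 + (-132)² + 189*(-132))/((-331)*(189 - 132)) + (-499 - 393) = -1/331*(-331 + 17424 - 24948)/57 - 892 = -1/331*1/57*(-7855) - 892 = 7855/18867 - 892 = -16821509/18867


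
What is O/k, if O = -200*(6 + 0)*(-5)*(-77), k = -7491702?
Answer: 77000/1248617 ≈ 0.061668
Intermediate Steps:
O = -462000 (O = -1200*(-5)*(-77) = -200*(-30)*(-77) = 6000*(-77) = -462000)
O/k = -462000/(-7491702) = -462000*(-1/7491702) = 77000/1248617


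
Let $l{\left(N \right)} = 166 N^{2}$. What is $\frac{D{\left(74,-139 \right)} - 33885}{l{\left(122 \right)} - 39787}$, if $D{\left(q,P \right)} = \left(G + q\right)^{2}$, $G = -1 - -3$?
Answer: $- \frac{28109}{2430957} \approx -0.011563$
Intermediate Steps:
$G = 2$ ($G = -1 + 3 = 2$)
$D{\left(q,P \right)} = \left(2 + q\right)^{2}$
$\frac{D{\left(74,-139 \right)} - 33885}{l{\left(122 \right)} - 39787} = \frac{\left(2 + 74\right)^{2} - 33885}{166 \cdot 122^{2} - 39787} = \frac{76^{2} - 33885}{166 \cdot 14884 - 39787} = \frac{5776 - 33885}{2470744 - 39787} = - \frac{28109}{2430957}$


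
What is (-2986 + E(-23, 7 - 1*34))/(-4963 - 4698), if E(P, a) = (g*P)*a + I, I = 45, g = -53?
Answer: 35854/9661 ≈ 3.7112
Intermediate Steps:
E(P, a) = 45 - 53*P*a (E(P, a) = (-53*P)*a + 45 = -53*P*a + 45 = 45 - 53*P*a)
(-2986 + E(-23, 7 - 1*34))/(-4963 - 4698) = (-2986 + (45 - 53*(-23)*(7 - 1*34)))/(-4963 - 4698) = (-2986 + (45 - 53*(-23)*(7 - 34)))/(-9661) = (-2986 + (45 - 53*(-23)*(-27)))*(-1/9661) = (-2986 + (45 - 32913))*(-1/9661) = (-2986 - 32868)*(-1/9661) = -35854*(-1/9661) = 35854/9661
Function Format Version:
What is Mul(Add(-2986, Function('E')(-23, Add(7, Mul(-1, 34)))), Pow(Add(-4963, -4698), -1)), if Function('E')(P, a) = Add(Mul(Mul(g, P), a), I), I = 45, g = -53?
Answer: Rational(35854, 9661) ≈ 3.7112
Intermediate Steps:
Function('E')(P, a) = Add(45, Mul(-53, P, a)) (Function('E')(P, a) = Add(Mul(Mul(-53, P), a), 45) = Add(Mul(-53, P, a), 45) = Add(45, Mul(-53, P, a)))
Mul(Add(-2986, Function('E')(-23, Add(7, Mul(-1, 34)))), Pow(Add(-4963, -4698), -1)) = Mul(Add(-2986, Add(45, Mul(-53, -23, Add(7, Mul(-1, 34))))), Pow(Add(-4963, -4698), -1)) = Mul(Add(-2986, Add(45, Mul(-53, -23, Add(7, -34)))), Pow(-9661, -1)) = Mul(Add(-2986, Add(45, Mul(-53, -23, -27))), Rational(-1, 9661)) = Mul(Add(-2986, Add(45, -32913)), Rational(-1, 9661)) = Mul(Add(-2986, -32868), Rational(-1, 9661)) = Mul(-35854, Rational(-1, 9661)) = Rational(35854, 9661)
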